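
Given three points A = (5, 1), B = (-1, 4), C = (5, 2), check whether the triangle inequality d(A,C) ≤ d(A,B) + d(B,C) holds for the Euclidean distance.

d(A,B) = √(6² + 3²) = √45 ≈ 6.7082, d(B,C) = √(6² + 2²) = √40 ≈ 6.3246, d(A,C) = √(0² + 1²) = √1 = 1.
d(A,C) = 1 ≤ 6.7082 + 6.3246 = 13.0328. Triangle inequality is satisfied.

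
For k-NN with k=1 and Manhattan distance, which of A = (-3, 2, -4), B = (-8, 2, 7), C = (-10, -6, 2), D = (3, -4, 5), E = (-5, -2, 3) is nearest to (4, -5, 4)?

Distances: d(A) = 22, d(B) = 22, d(C) = 17, d(D) = 3, d(E) = 13. Nearest: D = (3, -4, 5) with distance 3.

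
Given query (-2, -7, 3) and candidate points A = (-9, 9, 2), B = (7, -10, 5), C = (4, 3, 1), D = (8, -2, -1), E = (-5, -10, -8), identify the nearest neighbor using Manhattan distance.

Distances: d(A) = 24, d(B) = 14, d(C) = 18, d(D) = 19, d(E) = 17. Nearest: B = (7, -10, 5) with distance 14.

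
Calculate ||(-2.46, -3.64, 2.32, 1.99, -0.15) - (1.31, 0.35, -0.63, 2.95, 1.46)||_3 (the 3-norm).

(Σ|x_i - y_i|^3)^(1/3) = (|-2.46 - 1.31|^3 + |-3.64 - 0.35|^3 + |2.32 - (-0.63)|^3 + |1.99 - 2.95|^3 + |-0.15 - 1.46|^3)^(1/3)
= (3.77^3 + 3.99^3 + 2.95^3 + 0.96^3 + 1.61^3)^(1/3) ≈ (53.5826 + 63.5212 + 25.6724 + 0.8847 + 4.1733)^(1/3) = (147.8342)^(1/3) ≈ 5.2876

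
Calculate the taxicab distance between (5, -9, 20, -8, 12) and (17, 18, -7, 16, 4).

Σ|x_i - y_i| = |5 - 17| + |-9 - 18| + |20 - (-7)| + |-8 - 16| + |12 - 4| = 12 + 27 + 27 + 24 + 8 = 98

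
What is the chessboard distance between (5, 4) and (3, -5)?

max(|x_i - y_i|) = max(|5 - 3|, |4 - (-5)|) = max(2, 9) = 9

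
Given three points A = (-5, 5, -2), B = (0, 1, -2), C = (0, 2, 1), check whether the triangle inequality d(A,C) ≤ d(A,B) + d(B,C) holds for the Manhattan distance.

d(A,B) = 5 + 4 + 0 = 9, d(B,C) = 0 + 1 + 3 = 4, d(A,C) = 5 + 3 + 3 = 11.
d(A,C) = 11 ≤ 9 + 4 = 13. Triangle inequality is satisfied.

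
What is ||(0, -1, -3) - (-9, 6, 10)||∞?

max(|x_i - y_i|) = max(|0 - (-9)|, |-1 - 6|, |-3 - 10|) = max(9, 7, 13) = 13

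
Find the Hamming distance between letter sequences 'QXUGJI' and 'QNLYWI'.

Differing positions: 2, 3, 4, 5. Hamming distance = 4.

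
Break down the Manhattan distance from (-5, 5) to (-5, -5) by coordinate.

Σ|x_i - y_i| = |-5 - (-5)| + |5 - (-5)| = 0 + 10 = 10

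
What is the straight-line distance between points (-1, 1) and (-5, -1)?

√(Σ(x_i - y_i)²) = √((-1 - (-5))² + (1 - (-1))²)
= √(4² + 2²) = √(16 + 4) = √20 ≈ 4.4721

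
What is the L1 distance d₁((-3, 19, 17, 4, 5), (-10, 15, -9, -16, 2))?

Σ|x_i - y_i| = |-3 - (-10)| + |19 - 15| + |17 - (-9)| + |4 - (-16)| + |5 - 2| = 7 + 4 + 26 + 20 + 3 = 60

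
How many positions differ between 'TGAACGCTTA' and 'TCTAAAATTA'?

Differing positions: 2, 3, 5, 6, 7. Hamming distance = 5.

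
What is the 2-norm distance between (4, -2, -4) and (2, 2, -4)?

(Σ|x_i - y_i|^2)^(1/2) = (|4 - 2|^2 + |-2 - 2|^2 + |-4 - (-4)|^2)^(1/2)
= (2^2 + 4^2 + 0^2)^(1/2) = (4 + 16 + 0)^(1/2) = (20)^(1/2) ≈ 4.4721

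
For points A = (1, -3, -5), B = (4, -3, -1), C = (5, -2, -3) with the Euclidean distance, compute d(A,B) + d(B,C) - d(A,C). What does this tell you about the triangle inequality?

d(A,B) = √(3² + 0² + 4²) = √25 = 5, d(B,C) = √(1² + 1² + 2²) = √6 ≈ 2.4495, d(A,C) = √(4² + 1² + 2²) = √21 ≈ 4.5826.
d(A,B) + d(B,C) - d(A,C) = 5 + 2.4495 - 4.5826 = 7.4495 - 4.5826 = 2.8669 (to 4 decimal places). This is ≥ 0, so the triangle inequality holds for these points.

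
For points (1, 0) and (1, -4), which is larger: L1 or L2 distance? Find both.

L1 = |1 - 1| + |0 - (-4)| = 0 + 4 = 4
L2 = √(0² + 4²) = √16 = 4
L1 ≥ L2 always (equality iff movement is along one axis); L1 = L2 here (movement is along a single axis).
Ratio L1/L2 = 4/4 = 1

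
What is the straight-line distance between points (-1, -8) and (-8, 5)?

√(Σ(x_i - y_i)²) = √((-1 - (-8))² + (-8 - 5)²)
= √(7² + (-13)²) = √(49 + 169) = √218 ≈ 14.7648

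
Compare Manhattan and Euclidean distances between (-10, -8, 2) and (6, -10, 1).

L1 = |-10 - 6| + |-8 - (-10)| + |2 - 1| = 16 + 2 + 1 = 19
L2 = √(16² + 2² + 1²) = √261 ≈ 16.1555
L1 ≥ L2 always (equality iff movement is along one axis); L1 > L2 here.
Ratio L1/L2 = 19/√261 ≈ 1.1761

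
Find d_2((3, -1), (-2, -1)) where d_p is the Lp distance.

(Σ|x_i - y_i|^2)^(1/2) = (|3 - (-2)|^2 + |-1 - (-1)|^2)^(1/2)
= (5^2 + 0^2)^(1/2) = (25 + 0)^(1/2) = (25)^(1/2) = 5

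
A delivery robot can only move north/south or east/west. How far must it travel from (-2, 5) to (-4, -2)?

Σ|x_i - y_i| = |-2 - (-4)| + |5 - (-2)| = 2 + 7 = 9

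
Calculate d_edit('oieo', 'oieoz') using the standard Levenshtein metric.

Let D[i][j] be the edit distance between the first i characters of 'oieo' and the first j characters of 'oieoz', with D[i][0] = i, D[0][j] = j, and D[i][j] = D[i-1][j-1] if the characters match, else 1 + min(D[i-1][j], D[i][j-1], D[i-1][j-1]). Filling the table (rows: prefixes of 'oieo', columns: prefixes of 'oieoz'):
     ε  o  i  e  o  z
  ε  0  1  2  3  4  5
  o  1  0  1  2  3  4
  i  2  1  0  1  2  3
  e  3  2  1  0  1  2
  o  4  3  2  1  0  1
The bottom-right entry gives D[4][5] = 1, so no sequence of fewer than 1 edit works. Backtracking through the table gives one optimal edit sequence (1 edit):
  oieo → oieoz (ins z @5)
Edit distance = 1.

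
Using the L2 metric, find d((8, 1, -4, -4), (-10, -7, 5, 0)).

√(Σ(x_i - y_i)²) = √((8 - (-10))² + (1 - (-7))² + (-4 - 5)² + (-4 - 0)²)
= √(18² + 8² + (-9)² + (-4)²) = √(324 + 64 + 81 + 16) = √485 ≈ 22.0227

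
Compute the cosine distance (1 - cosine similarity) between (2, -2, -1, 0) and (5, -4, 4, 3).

With u = (2, -2, -1, 0), v = (5, -4, 4, 3):
u·v = 2·5 + (-2)·(-4) + (-1)·4 + 0·3 = 10 + 8 + (-4) + 0 = 14.
|u| = √(2² + (-2)² + (-1)² + 0²) = √9, |v| = √(5² + (-4)² + 4² + 3²) = √66, so |u||v| = √(9·66) = √594.
cos θ = (u·v)/(|u||v|) = 14/√594 ≈ 0.5744
Cosine distance = 1 - cos θ ≈ 1 - 0.5744 = 0.4256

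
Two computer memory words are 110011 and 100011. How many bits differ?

Differing positions: 2. Hamming distance = 1.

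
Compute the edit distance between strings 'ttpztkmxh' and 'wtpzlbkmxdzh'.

Let D[i][j] be the edit distance between the first i characters of 'ttpztkmxh' and the first j characters of 'wtpzlbkmxdzh', with D[i][0] = i, D[0][j] = j, and D[i][j] = D[i-1][j-1] if the characters match, else 1 + min(D[i-1][j], D[i][j-1], D[i-1][j-1]). Filling the table (rows: prefixes of 'ttpztkmxh', columns: prefixes of 'wtpzlbkmxdzh'):
     ε  w  t  p  z  l  b  k  m  x  d  z  h
  ε  0  1  2  3  4  5  6  7  8  9 10 11 12
  t  1  1  1  2  3  4  5  6  7  8  9 10 11
  t  2  2  1  2  3  4  5  6  7  8  9 10 11
  p  3  3  2  1  2  3  4  5  6  7  8  9 10
  z  4  4  3  2  1  2  3  4  5  6  7  8  9
  t  5  5  4  3  2  2  3  4  5  6  7  8  9
  k  6  6  5  4  3  3  3  3  4  5  6  7  8
  m  7  7  6  5  4  4  4  4  3  4  5  6  7
  x  8  8  7  6  5  5  5  5  4  3  4  5  6
  h  9  9  8  7  6  6  6  6  5  4  4  5  5
The bottom-right entry gives D[9][12] = 5, so no sequence of fewer than 5 edits works. Backtracking through the table gives one optimal edit sequence (5 edits):
  ttpztkmxh → wtpztkmxh (sub t→w @1)
  wtpztkmxh → wtpzltkmxh (ins l @5)
  wtpzltkmxh → wtpzlbkmxh (sub t→b @6)
  wtpzlbkmxh → wtpzlbkmxdh (ins d @10)
  wtpzlbkmxdh → wtpzlbkmxdzh (ins z @11)
Edit distance = 5.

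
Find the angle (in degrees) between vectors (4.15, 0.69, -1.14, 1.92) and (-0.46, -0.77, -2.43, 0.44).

With u = (4.15, 0.69, -1.14, 1.92), v = (-0.46, -0.77, -2.43, 0.44):
u·v = 4.15·(-0.46) + 0.69·(-0.77) + (-1.14)·(-2.43) + 1.92·0.44 = (-1.909) + (-0.5313) + 2.7702 + 0.8448 = 1.1747.
|u| = √(4.15² + 0.69² + (-1.14)² + 1.92²) = √(17.2225 + 0.4761 + 1.2996 + 3.6864) = √22.6846, |v| = √((-0.46)² + (-0.77)² + (-2.43)² + 0.44²) = √(0.2116 + 0.5929 + 5.9049 + 0.1936) = √6.903.
cos θ = (u·v)/(|u||v|) = 1.1747/(√22.6846·√6.903) ≈ 0.093873
θ = arccos(0.093873) ≈ 84.61°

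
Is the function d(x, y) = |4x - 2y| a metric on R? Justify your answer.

No. d fails symmetry: d(2, 6) = |4·2 - 2·6| = |-4| = 4, but d(6, 2) = |4·6 - 2·2| = |20| = 20. Since 4 ≠ 20, d(x,y) ≠ d(y,x) in general.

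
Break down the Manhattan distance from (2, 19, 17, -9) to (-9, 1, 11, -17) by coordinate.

Σ|x_i - y_i| = |2 - (-9)| + |19 - 1| + |17 - 11| + |-9 - (-17)| = 11 + 18 + 6 + 8 = 43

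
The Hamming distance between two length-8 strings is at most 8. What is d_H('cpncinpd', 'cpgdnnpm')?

Differing positions: 3, 4, 5, 8. Hamming distance = 4. The maximum possible Hamming distance for length-8 strings is 8, so d_H/8 = 4/8 = 0.5.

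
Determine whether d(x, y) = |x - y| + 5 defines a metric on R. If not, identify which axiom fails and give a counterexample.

No. d fails identity of indiscernibles (specifically d(x,x) = 0): d(-5, -5) = |-5 - (-5)| + 5 = 0 + 5 = 5 ≠ 0.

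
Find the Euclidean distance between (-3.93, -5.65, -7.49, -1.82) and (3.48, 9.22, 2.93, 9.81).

√(Σ(x_i - y_i)²) = √((-3.93 - 3.48)² + (-5.65 - 9.22)² + (-7.49 - 2.93)² + (-1.82 - 9.81)²)
= √((-7.41)² + (-14.87)² + (-10.42)² + (-11.63)²) = √(54.9081 + 221.1169 + 108.5764 + 135.2569) = √519.8583 ≈ 22.8004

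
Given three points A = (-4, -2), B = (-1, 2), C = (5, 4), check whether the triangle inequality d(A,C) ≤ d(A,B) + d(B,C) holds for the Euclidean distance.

d(A,B) = √(3² + 4²) = √25 = 5, d(B,C) = √(6² + 2²) = √40 ≈ 6.3246, d(A,C) = √(9² + 6²) = √117 ≈ 10.8167.
d(A,C) ≈ 10.8167 ≤ 5 + 6.3246 = 11.3246. Triangle inequality is satisfied.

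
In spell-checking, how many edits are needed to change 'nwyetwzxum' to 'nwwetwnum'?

Let D[i][j] be the edit distance between the first i characters of 'nwyetwzxum' and the first j characters of 'nwwetwnum', with D[i][0] = i, D[0][j] = j, and D[i][j] = D[i-1][j-1] if the characters match, else 1 + min(D[i-1][j], D[i][j-1], D[i-1][j-1]). Filling the table (rows: prefixes of 'nwyetwzxum', columns: prefixes of 'nwwetwnum'):
     ε  n  w  w  e  t  w  n  u  m
  ε  0  1  2  3  4  5  6  7  8  9
  n  1  0  1  2  3  4  5  6  7  8
  w  2  1  0  1  2  3  4  5  6  7
  y  3  2  1  1  2  3  4  5  6  7
  e  4  3  2  2  1  2  3  4  5  6
  t  5  4  3  3  2  1  2  3  4  5
  w  6  5  4  3  3  2  1  2  3  4
  z  7  6  5  4  4  3  2  2  3  4
  x  8  7  6  5  5  4  3  3  3  4
  u  9  8  7  6  6  5  4  4  3  4
  m 10  9  8  7  7  6  5  5  4  3
The bottom-right entry gives D[10][9] = 3, so no sequence of fewer than 3 edits works. Backtracking through the table gives one optimal edit sequence (3 edits):
  nwyetwzxum → nwwetwzxum (sub y→w @3)
  nwwetwzxum → nwwetwxum (del z @7)
  nwwetwxum → nwwetwnum (sub x→n @7)
Edit distance = 3.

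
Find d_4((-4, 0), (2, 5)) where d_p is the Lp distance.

(Σ|x_i - y_i|^4)^(1/4) = (|-4 - 2|^4 + |0 - 5|^4)^(1/4)
= (6^4 + 5^4)^(1/4) = (1296 + 625)^(1/4) = (1921)^(1/4) ≈ 6.6204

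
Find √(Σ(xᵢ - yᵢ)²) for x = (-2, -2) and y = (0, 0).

√(Σ(x_i - y_i)²) = √((-2 - 0)² + (-2 - 0)²)
= √((-2)² + (-2)²) = √(4 + 4) = √8 ≈ 2.8284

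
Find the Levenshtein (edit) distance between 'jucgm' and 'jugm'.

Let D[i][j] be the edit distance between the first i characters of 'jucgm' and the first j characters of 'jugm', with D[i][0] = i, D[0][j] = j, and D[i][j] = D[i-1][j-1] if the characters match, else 1 + min(D[i-1][j], D[i][j-1], D[i-1][j-1]). Filling the table (rows: prefixes of 'jucgm', columns: prefixes of 'jugm'):
     ε  j  u  g  m
  ε  0  1  2  3  4
  j  1  0  1  2  3
  u  2  1  0  1  2
  c  3  2  1  1  2
  g  4  3  2  1  2
  m  5  4  3  2  1
The bottom-right entry gives D[5][4] = 1, so no sequence of fewer than 1 edit works. Backtracking through the table gives one optimal edit sequence (1 edit):
  jucgm → jugm (del c @3)
Edit distance = 1.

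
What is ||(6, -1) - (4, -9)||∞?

max(|x_i - y_i|) = max(|6 - 4|, |-1 - (-9)|) = max(2, 8) = 8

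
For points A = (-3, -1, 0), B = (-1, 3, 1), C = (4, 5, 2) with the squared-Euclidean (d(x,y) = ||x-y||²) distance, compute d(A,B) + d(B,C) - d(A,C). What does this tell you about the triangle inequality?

d(A,B) = 2² + 4² + 1² = 21, d(B,C) = 5² + 2² + 1² = 30, d(A,C) = 7² + 6² + 2² = 89.
d(A,B) + d(B,C) - d(A,C) = 21 + 30 - 89 = 51 - 89 = -38. This is < 0, so the triangle inequality FAILS for these points (squared-Euclidean is not a metric).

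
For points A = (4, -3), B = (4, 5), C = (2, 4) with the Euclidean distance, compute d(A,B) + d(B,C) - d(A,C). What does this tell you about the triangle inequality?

d(A,B) = √(0² + 8²) = √64 = 8, d(B,C) = √(2² + 1²) = √5 ≈ 2.2361, d(A,C) = √(2² + 7²) = √53 ≈ 7.2801.
d(A,B) + d(B,C) - d(A,C) = 8 + 2.2361 - 7.2801 = 10.2361 - 7.2801 = 2.956 (to 4 decimal places). This is ≥ 0, so the triangle inequality holds for these points.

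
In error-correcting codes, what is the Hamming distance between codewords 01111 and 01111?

Differing positions: none. Hamming distance = 0.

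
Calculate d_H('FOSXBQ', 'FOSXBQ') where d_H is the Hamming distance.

Differing positions: none. Hamming distance = 0.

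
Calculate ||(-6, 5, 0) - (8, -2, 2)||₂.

√(Σ(x_i - y_i)²) = √((-6 - 8)² + (5 - (-2))² + (0 - 2)²)
= √((-14)² + 7² + (-2)²) = √(196 + 49 + 4) = √249 ≈ 15.7797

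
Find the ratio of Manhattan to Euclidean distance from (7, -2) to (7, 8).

L1 = |7 - 7| + |-2 - 8| = 0 + 10 = 10
L2 = √(0² + 10²) = √100 = 10
L1 ≥ L2 always (equality iff movement is along one axis); L1 = L2 here (movement is along a single axis).
Ratio L1/L2 = 10/10 = 1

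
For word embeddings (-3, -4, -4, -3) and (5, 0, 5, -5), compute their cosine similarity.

With u = (-3, -4, -4, -3), v = (5, 0, 5, -5):
u·v = (-3)·5 + (-4)·0 + (-4)·5 + (-3)·(-5) = (-15) + 0 + (-20) + 15 = -20.
|u| = √((-3)² + (-4)² + (-4)² + (-3)²) = √50, |v| = √(5² + 0² + 5² + (-5)²) = √75, so |u||v| = √(50·75) = √3750.
cos θ = (u·v)/(|u||v|) = -20/√3750 ≈ -0.3266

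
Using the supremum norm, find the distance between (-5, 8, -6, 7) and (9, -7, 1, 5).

max(|x_i - y_i|) = max(|-5 - 9|, |8 - (-7)|, |-6 - 1|, |7 - 5|) = max(14, 15, 7, 2) = 15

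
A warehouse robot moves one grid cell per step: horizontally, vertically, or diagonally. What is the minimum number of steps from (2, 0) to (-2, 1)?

max(|x_i - y_i|) = max(|2 - (-2)|, |0 - 1|) = max(4, 1) = 4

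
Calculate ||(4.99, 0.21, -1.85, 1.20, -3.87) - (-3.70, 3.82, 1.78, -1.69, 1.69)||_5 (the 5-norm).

(Σ|x_i - y_i|^5)^(1/5) = (|4.99 - (-3.7)|^5 + |0.21 - 3.82|^5 + |-1.85 - 1.78|^5 + |1.2 - (-1.69)|^5 + |-3.87 - 1.69|^5)^(1/5)
= (8.69^5 + 3.61^5 + 3.63^5 + 2.89^5 + 5.56^5)^(1/5) ≈ (49556.301 + 613.1066 + 630.2794 + 201.5994 + 5313.4177)^(1/5) = (56314.7041)^(1/5) ≈ 8.9151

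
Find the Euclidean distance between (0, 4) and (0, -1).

√(Σ(x_i - y_i)²) = √((0 - 0)² + (4 - (-1))²)
= √(0² + 5²) = √(0 + 25) = √25 = 5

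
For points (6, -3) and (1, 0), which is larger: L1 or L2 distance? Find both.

L1 = |6 - 1| + |-3 - 0| = 5 + 3 = 8
L2 = √(5² + 3²) = √34 ≈ 5.831
L1 ≥ L2 always (equality iff movement is along one axis); L1 > L2 here.
Ratio L1/L2 = 8/√34 ≈ 1.372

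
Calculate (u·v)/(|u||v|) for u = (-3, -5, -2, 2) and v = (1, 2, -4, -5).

With u = (-3, -5, -2, 2), v = (1, 2, -4, -5):
u·v = (-3)·1 + (-5)·2 + (-2)·(-4) + 2·(-5) = (-3) + (-10) + 8 + (-10) = -15.
|u| = √((-3)² + (-5)² + (-2)² + 2²) = √42, |v| = √(1² + 2² + (-4)² + (-5)²) = √46, so |u||v| = √(42·46) = √1932.
cos θ = (u·v)/(|u||v|) = -15/√1932 ≈ -0.3413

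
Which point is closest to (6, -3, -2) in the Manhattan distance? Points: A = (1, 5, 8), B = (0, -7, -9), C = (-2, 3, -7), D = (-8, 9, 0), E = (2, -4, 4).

Distances: d(A) = 23, d(B) = 17, d(C) = 19, d(D) = 28, d(E) = 11. Nearest: E = (2, -4, 4) with distance 11.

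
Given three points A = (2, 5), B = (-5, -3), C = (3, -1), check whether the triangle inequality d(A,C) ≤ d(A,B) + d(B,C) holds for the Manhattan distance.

d(A,B) = 7 + 8 = 15, d(B,C) = 8 + 2 = 10, d(A,C) = 1 + 6 = 7.
d(A,C) = 7 ≤ 15 + 10 = 25. Triangle inequality is satisfied.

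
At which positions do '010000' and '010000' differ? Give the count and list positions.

Differing positions: none. Hamming distance = 0.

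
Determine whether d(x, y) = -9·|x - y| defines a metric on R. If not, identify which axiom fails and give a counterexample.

No. With c = -9 < 0, d fails non-negativity: d(9, 16) = -9·|9 - 16| = -9·7 = -63 < 0.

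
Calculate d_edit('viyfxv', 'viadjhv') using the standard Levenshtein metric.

Let D[i][j] be the edit distance between the first i characters of 'viyfxv' and the first j characters of 'viadjhv', with D[i][0] = i, D[0][j] = j, and D[i][j] = D[i-1][j-1] if the characters match, else 1 + min(D[i-1][j], D[i][j-1], D[i-1][j-1]). Filling the table (rows: prefixes of 'viyfxv', columns: prefixes of 'viadjhv'):
     ε  v  i  a  d  j  h  v
  ε  0  1  2  3  4  5  6  7
  v  1  0  1  2  3  4  5  6
  i  2  1  0  1  2  3  4  5
  y  3  2  1  1  2  3  4  5
  f  4  3  2  2  2  3  4  5
  x  5  4  3  3  3  3  4  5
  v  6  5  4  4  4  4  4  4
The bottom-right entry gives D[6][7] = 4, so no sequence of fewer than 4 edits works. Backtracking through the table gives one optimal edit sequence (4 edits):
  viyfxv → viayfxv (ins a @3)
  viayfxv → viadfxv (sub y→d @4)
  viadfxv → viadjxv (sub f→j @5)
  viadjxv → viadjhv (sub x→h @6)
Edit distance = 4.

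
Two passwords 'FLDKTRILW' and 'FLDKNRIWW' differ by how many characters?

Differing positions: 5, 8. Hamming distance = 2.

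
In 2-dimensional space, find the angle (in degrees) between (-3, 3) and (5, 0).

With u = (-3, 3), v = (5, 0):
u·v = (-3)·5 + 3·0 = (-15) + 0 = -15.
|u| = √((-3)² + 3²) = √18, |v| = √(5² + 0²) = √25, so |u||v| = √(18·25) = √450.
cos θ = (u·v)/(|u||v|) = -15/√450 ≈ -0.707107
θ = arccos(-0.707107) ≈ 135°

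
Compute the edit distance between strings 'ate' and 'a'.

Let D[i][j] be the edit distance between the first i characters of 'ate' and the first j characters of 'a', with D[i][0] = i, D[0][j] = j, and D[i][j] = D[i-1][j-1] if the characters match, else 1 + min(D[i-1][j], D[i][j-1], D[i-1][j-1]). Filling the table (rows: prefixes of 'ate', columns: prefixes of 'a'):
     ε  a
  ε  0  1
  a  1  0
  t  2  1
  e  3  2
The bottom-right entry gives D[3][1] = 2, so no sequence of fewer than 2 edits works. Backtracking through the table gives one optimal edit sequence (2 edits):
  ate → ae (del t @2)
  ae → a (del e @2)
Edit distance = 2.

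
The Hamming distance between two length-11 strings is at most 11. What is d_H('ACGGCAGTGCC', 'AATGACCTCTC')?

Differing positions: 2, 3, 5, 6, 7, 9, 10. Hamming distance = 7. The maximum possible Hamming distance for length-11 strings is 11, so d_H/11 = 7/11 ≈ 0.6364.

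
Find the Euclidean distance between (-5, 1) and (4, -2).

√(Σ(x_i - y_i)²) = √((-5 - 4)² + (1 - (-2))²)
= √((-9)² + 3²) = √(81 + 9) = √90 ≈ 9.4868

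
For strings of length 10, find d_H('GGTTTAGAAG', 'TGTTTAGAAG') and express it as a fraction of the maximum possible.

Differing positions: 1. Hamming distance = 1. The maximum possible Hamming distance for length-10 strings is 10, so d_H/10 = 1/10 = 0.1.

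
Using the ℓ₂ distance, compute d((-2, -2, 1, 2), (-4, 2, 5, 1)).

(Σ|x_i - y_i|^2)^(1/2) = (|-2 - (-4)|^2 + |-2 - 2|^2 + |1 - 5|^2 + |2 - 1|^2)^(1/2)
= (2^2 + 4^2 + 4^2 + 1^2)^(1/2) = (4 + 16 + 16 + 1)^(1/2) = (37)^(1/2) ≈ 6.0828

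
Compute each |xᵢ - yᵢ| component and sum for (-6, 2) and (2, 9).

Σ|x_i - y_i| = |-6 - 2| + |2 - 9| = 8 + 7 = 15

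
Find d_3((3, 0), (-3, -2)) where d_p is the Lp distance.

(Σ|x_i - y_i|^3)^(1/3) = (|3 - (-3)|^3 + |0 - (-2)|^3)^(1/3)
= (6^3 + 2^3)^(1/3) = (216 + 8)^(1/3) = (224)^(1/3) ≈ 6.0732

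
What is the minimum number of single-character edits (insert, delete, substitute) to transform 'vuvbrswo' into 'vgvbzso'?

Let D[i][j] be the edit distance between the first i characters of 'vuvbrswo' and the first j characters of 'vgvbzso', with D[i][0] = i, D[0][j] = j, and D[i][j] = D[i-1][j-1] if the characters match, else 1 + min(D[i-1][j], D[i][j-1], D[i-1][j-1]). Filling the table (rows: prefixes of 'vuvbrswo', columns: prefixes of 'vgvbzso'):
     ε  v  g  v  b  z  s  o
  ε  0  1  2  3  4  5  6  7
  v  1  0  1  2  3  4  5  6
  u  2  1  1  2  3  4  5  6
  v  3  2  2  1  2  3  4  5
  b  4  3  3  2  1  2  3  4
  r  5  4  4  3  2  2  3  4
  s  6  5  5  4  3  3  2  3
  w  7  6  6  5  4  4  3  3
  o  8  7  7  6  5  5  4  3
The bottom-right entry gives D[8][7] = 3, so no sequence of fewer than 3 edits works. Backtracking through the table gives one optimal edit sequence (3 edits):
  vuvbrswo → vgvbrswo (sub u→g @2)
  vgvbrswo → vgvbzswo (sub r→z @5)
  vgvbzswo → vgvbzso (del w @7)
Edit distance = 3.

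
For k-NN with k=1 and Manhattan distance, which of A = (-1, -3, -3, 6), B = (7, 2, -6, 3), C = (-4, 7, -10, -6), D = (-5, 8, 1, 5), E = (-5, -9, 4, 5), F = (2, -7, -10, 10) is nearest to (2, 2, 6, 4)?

Distances: d(A) = 19, d(B) = 18, d(C) = 37, d(D) = 19, d(E) = 21, d(F) = 31. Nearest: B = (7, 2, -6, 3) with distance 18.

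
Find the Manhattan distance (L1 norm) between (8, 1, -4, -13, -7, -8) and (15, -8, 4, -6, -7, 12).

Σ|x_i - y_i| = |8 - 15| + |1 - (-8)| + |-4 - 4| + |-13 - (-6)| + |-7 - (-7)| + |-8 - 12| = 7 + 9 + 8 + 7 + 0 + 20 = 51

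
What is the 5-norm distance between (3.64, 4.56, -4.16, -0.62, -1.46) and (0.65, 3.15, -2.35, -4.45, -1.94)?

(Σ|x_i - y_i|^5)^(1/5) = (|3.64 - 0.65|^5 + |4.56 - 3.15|^5 + |-4.16 - (-2.35)|^5 + |-0.62 - (-4.45)|^5 + |-1.46 - (-1.94)|^5)^(1/5)
= (2.99^5 + 1.41^5 + 1.81^5 + 3.83^5 + 0.48^5)^(1/5) ≈ (238.9769 + 5.5731 + 19.4264 + 824.1265 + 0.0255)^(1/5) = (1088.1284)^(1/5) ≈ 4.0489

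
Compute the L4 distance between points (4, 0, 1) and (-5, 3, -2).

(Σ|x_i - y_i|^4)^(1/4) = (|4 - (-5)|^4 + |0 - 3|^4 + |1 - (-2)|^4)^(1/4)
= (9^4 + 3^4 + 3^4)^(1/4) = (6561 + 81 + 81)^(1/4) = (6723)^(1/4) ≈ 9.055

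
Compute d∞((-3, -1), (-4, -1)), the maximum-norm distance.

max(|x_i - y_i|) = max(|-3 - (-4)|, |-1 - (-1)|) = max(1, 0) = 1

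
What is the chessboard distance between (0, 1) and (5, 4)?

max(|x_i - y_i|) = max(|0 - 5|, |1 - 4|) = max(5, 3) = 5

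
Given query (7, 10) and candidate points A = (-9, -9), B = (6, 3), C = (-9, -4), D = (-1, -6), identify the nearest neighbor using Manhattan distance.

Distances: d(A) = 35, d(B) = 8, d(C) = 30, d(D) = 24. Nearest: B = (6, 3) with distance 8.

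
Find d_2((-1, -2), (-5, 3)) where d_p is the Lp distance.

(Σ|x_i - y_i|^2)^(1/2) = (|-1 - (-5)|^2 + |-2 - 3|^2)^(1/2)
= (4^2 + 5^2)^(1/2) = (16 + 25)^(1/2) = (41)^(1/2) ≈ 6.4031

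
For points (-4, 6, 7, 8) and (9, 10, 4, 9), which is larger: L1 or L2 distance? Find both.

L1 = |-4 - 9| + |6 - 10| + |7 - 4| + |8 - 9| = 13 + 4 + 3 + 1 = 21
L2 = √(13² + 4² + 3² + 1²) = √195 ≈ 13.9642
L1 ≥ L2 always (equality iff movement is along one axis); L1 > L2 here.
Ratio L1/L2 = 21/√195 ≈ 1.5038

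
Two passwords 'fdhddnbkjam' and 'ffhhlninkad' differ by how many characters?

Differing positions: 2, 4, 5, 7, 8, 9, 11. Hamming distance = 7.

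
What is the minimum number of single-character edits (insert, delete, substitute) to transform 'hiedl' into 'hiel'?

Let D[i][j] be the edit distance between the first i characters of 'hiedl' and the first j characters of 'hiel', with D[i][0] = i, D[0][j] = j, and D[i][j] = D[i-1][j-1] if the characters match, else 1 + min(D[i-1][j], D[i][j-1], D[i-1][j-1]). Filling the table (rows: prefixes of 'hiedl', columns: prefixes of 'hiel'):
     ε  h  i  e  l
  ε  0  1  2  3  4
  h  1  0  1  2  3
  i  2  1  0  1  2
  e  3  2  1  0  1
  d  4  3  2  1  1
  l  5  4  3  2  1
The bottom-right entry gives D[5][4] = 1, so no sequence of fewer than 1 edit works. Backtracking through the table gives one optimal edit sequence (1 edit):
  hiedl → hiel (del d @4)
Edit distance = 1.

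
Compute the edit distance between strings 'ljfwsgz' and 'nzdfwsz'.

Let D[i][j] be the edit distance between the first i characters of 'ljfwsgz' and the first j characters of 'nzdfwsz', with D[i][0] = i, D[0][j] = j, and D[i][j] = D[i-1][j-1] if the characters match, else 1 + min(D[i-1][j], D[i][j-1], D[i-1][j-1]). Filling the table (rows: prefixes of 'ljfwsgz', columns: prefixes of 'nzdfwsz'):
     ε  n  z  d  f  w  s  z
  ε  0  1  2  3  4  5  6  7
  l  1  1  2  3  4  5  6  7
  j  2  2  2  3  4  5  6  7
  f  3  3  3  3  3  4  5  6
  w  4  4  4  4  4  3  4  5
  s  5  5  5  5  5  4  3  4
  g  6  6  6  6  6  5  4  4
  z  7  7  6  7  7  6  5  4
The bottom-right entry gives D[7][7] = 4, so no sequence of fewer than 4 edits works. Backtracking through the table gives one optimal edit sequence (4 edits):
  ljfwsgz → nljfwsgz (ins n @1)
  nljfwsgz → nzjfwsgz (sub l→z @2)
  nzjfwsgz → nzdfwsgz (sub j→d @3)
  nzdfwsgz → nzdfwsz (del g @7)
Edit distance = 4.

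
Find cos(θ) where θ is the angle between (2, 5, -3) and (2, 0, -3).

With u = (2, 5, -3), v = (2, 0, -3):
u·v = 2·2 + 5·0 + (-3)·(-3) = 4 + 0 + 9 = 13.
|u| = √(2² + 5² + (-3)²) = √38, |v| = √(2² + 0² + (-3)²) = √13, so |u||v| = √(38·13) = √494.
cos θ = (u·v)/(|u||v|) = 13/√494 ≈ 0.5849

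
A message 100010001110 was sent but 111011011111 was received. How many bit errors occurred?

Differing positions: 2, 3, 6, 8, 12. Hamming distance = 5.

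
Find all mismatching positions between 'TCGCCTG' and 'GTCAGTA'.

Differing positions: 1, 2, 3, 4, 5, 7. Hamming distance = 6.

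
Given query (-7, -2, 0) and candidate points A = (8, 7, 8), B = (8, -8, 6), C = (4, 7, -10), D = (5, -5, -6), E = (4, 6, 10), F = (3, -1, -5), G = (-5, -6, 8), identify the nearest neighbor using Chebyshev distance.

Distances: d(A) = 15, d(B) = 15, d(C) = 11, d(D) = 12, d(E) = 11, d(F) = 10, d(G) = 8. Nearest: G = (-5, -6, 8) with distance 8.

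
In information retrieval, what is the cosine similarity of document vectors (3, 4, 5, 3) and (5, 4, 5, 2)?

With u = (3, 4, 5, 3), v = (5, 4, 5, 2):
u·v = 3·5 + 4·4 + 5·5 + 3·2 = 15 + 16 + 25 + 6 = 62.
|u| = √(3² + 4² + 5² + 3²) = √59, |v| = √(5² + 4² + 5² + 2²) = √70, so |u||v| = √(59·70) = √4130.
cos θ = (u·v)/(|u||v|) = 62/√4130 ≈ 0.9648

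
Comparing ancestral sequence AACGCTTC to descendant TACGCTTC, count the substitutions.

Differing positions: 1. Hamming distance = 1.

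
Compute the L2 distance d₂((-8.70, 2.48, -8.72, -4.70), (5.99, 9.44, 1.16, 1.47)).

√(Σ(x_i - y_i)²) = √((-8.7 - 5.99)² + (2.48 - 9.44)² + (-8.72 - 1.16)² + (-4.7 - 1.47)²)
= √((-14.69)² + (-6.96)² + (-9.88)² + (-6.17)²) = √(215.7961 + 48.4416 + 97.6144 + 38.0689) = √399.921 ≈ 19.998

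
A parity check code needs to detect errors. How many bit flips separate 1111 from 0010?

Differing positions: 1, 2, 4. Hamming distance = 3.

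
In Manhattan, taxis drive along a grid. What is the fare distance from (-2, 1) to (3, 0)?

Σ|x_i - y_i| = |-2 - 3| + |1 - 0| = 5 + 1 = 6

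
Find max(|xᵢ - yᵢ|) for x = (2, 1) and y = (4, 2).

max(|x_i - y_i|) = max(|2 - 4|, |1 - 2|) = max(2, 1) = 2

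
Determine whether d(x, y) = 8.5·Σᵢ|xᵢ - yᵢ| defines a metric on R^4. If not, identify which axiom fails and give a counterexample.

Yes. The L1 (Manhattan) norm induces a metric on R^4, and multiplying a metric by a positive constant 8.5 > 0 preserves all four axioms: non-negativity (8.5·||x-y|| ≥ 0), identity (8.5·||x-y|| = 0 ⟺ ||x-y|| = 0 ⟺ x = y), symmetry (||x-y|| = ||y-x||), and the triangle inequality (8.5·||x-z|| ≤ 8.5·||x-y|| + 8.5·||y-z||). So d is a metric.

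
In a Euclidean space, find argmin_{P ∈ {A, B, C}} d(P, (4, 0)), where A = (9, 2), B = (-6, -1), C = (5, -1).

Distances: d(A) ≈ 5.3852, d(B) ≈ 10.0499, d(C) ≈ 1.4142. Nearest: C = (5, -1) with distance 1.4142.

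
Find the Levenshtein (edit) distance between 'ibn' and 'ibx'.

Let D[i][j] be the edit distance between the first i characters of 'ibn' and the first j characters of 'ibx', with D[i][0] = i, D[0][j] = j, and D[i][j] = D[i-1][j-1] if the characters match, else 1 + min(D[i-1][j], D[i][j-1], D[i-1][j-1]). Filling the table (rows: prefixes of 'ibn', columns: prefixes of 'ibx'):
     ε  i  b  x
  ε  0  1  2  3
  i  1  0  1  2
  b  2  1  0  1
  n  3  2  1  1
The bottom-right entry gives D[3][3] = 1, so no sequence of fewer than 1 edit works. Backtracking through the table gives one optimal edit sequence (1 edit):
  ibn → ibx (sub n→x @3)
Edit distance = 1.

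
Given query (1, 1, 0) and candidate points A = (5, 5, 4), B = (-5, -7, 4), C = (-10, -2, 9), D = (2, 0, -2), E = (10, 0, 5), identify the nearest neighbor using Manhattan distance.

Distances: d(A) = 12, d(B) = 18, d(C) = 23, d(D) = 4, d(E) = 15. Nearest: D = (2, 0, -2) with distance 4.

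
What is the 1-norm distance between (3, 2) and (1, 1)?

Σ|x_i - y_i| = |3 - 1| + |2 - 1| = 2 + 1 = 3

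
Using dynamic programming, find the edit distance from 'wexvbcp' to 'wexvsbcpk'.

Let D[i][j] be the edit distance between the first i characters of 'wexvbcp' and the first j characters of 'wexvsbcpk', with D[i][0] = i, D[0][j] = j, and D[i][j] = D[i-1][j-1] if the characters match, else 1 + min(D[i-1][j], D[i][j-1], D[i-1][j-1]). Filling the table (rows: prefixes of 'wexvbcp', columns: prefixes of 'wexvsbcpk'):
     ε  w  e  x  v  s  b  c  p  k
  ε  0  1  2  3  4  5  6  7  8  9
  w  1  0  1  2  3  4  5  6  7  8
  e  2  1  0  1  2  3  4  5  6  7
  x  3  2  1  0  1  2  3  4  5  6
  v  4  3  2  1  0  1  2  3  4  5
  b  5  4  3  2  1  1  1  2  3  4
  c  6  5  4  3  2  2  2  1  2  3
  p  7  6  5  4  3  3  3  2  1  2
The bottom-right entry gives D[7][9] = 2, so no sequence of fewer than 2 edits works. Backtracking through the table gives one optimal edit sequence (2 edits):
  wexvbcp → wexvsbcp (ins s @5)
  wexvsbcp → wexvsbcpk (ins k @9)
Edit distance = 2.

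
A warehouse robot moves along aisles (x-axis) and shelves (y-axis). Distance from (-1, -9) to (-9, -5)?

Σ|x_i - y_i| = |-1 - (-9)| + |-9 - (-5)| = 8 + 4 = 12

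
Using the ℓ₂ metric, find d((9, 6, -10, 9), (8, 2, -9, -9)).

√(Σ(x_i - y_i)²) = √((9 - 8)² + (6 - 2)² + (-10 - (-9))² + (9 - (-9))²)
= √(1² + 4² + (-1)² + 18²) = √(1 + 16 + 1 + 324) = √342 ≈ 18.4932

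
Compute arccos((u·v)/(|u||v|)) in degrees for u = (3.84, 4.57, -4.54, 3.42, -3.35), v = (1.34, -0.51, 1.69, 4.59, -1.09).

With u = (3.84, 4.57, -4.54, 3.42, -3.35), v = (1.34, -0.51, 1.69, 4.59, -1.09):
u·v = 3.84·1.34 + 4.57·(-0.51) + (-4.54)·1.69 + 3.42·4.59 + (-3.35)·(-1.09) = 5.1456 + (-2.3307) + (-7.6726) + 15.6978 + 3.6515 = 14.4916.
|u| = √(3.84² + 4.57² + (-4.54)² + 3.42² + (-3.35)²) = √(14.7456 + 20.8849 + 20.6116 + 11.6964 + 11.2225) = √79.161, |v| = √(1.34² + (-0.51)² + 1.69² + 4.59² + (-1.09)²) = √(1.7956 + 0.2601 + 2.8561 + 21.0681 + 1.1881) = √27.168.
cos θ = (u·v)/(|u||v|) = 14.4916/(√79.161·√27.168) ≈ 0.312487
θ = arccos(0.312487) ≈ 71.79°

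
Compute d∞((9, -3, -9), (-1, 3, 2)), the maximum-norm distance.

max(|x_i - y_i|) = max(|9 - (-1)|, |-3 - 3|, |-9 - 2|) = max(10, 6, 11) = 11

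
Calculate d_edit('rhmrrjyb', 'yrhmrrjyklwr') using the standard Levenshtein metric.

Let D[i][j] be the edit distance between the first i characters of 'rhmrrjyb' and the first j characters of 'yrhmrrjyklwr', with D[i][0] = i, D[0][j] = j, and D[i][j] = D[i-1][j-1] if the characters match, else 1 + min(D[i-1][j], D[i][j-1], D[i-1][j-1]). Filling the table (rows: prefixes of 'rhmrrjyb', columns: prefixes of 'yrhmrrjyklwr'):
     ε  y  r  h  m  r  r  j  y  k  l  w  r
  ε  0  1  2  3  4  5  6  7  8  9 10 11 12
  r  1  1  1  2  3  4  5  6  7  8  9 10 11
  h  2  2  2  1  2  3  4  5  6  7  8  9 10
  m  3  3  3  2  1  2  3  4  5  6  7  8  9
  r  4  4  3  3  2  1  2  3  4  5  6  7  8
  r  5  5  4  4  3  2  1  2  3  4  5  6  7
  j  6  6  5  5  4  3  2  1  2  3  4  5  6
  y  7  6  6  6  5  4  3  2  1  2  3  4  5
  b  8  7  7  7  6  5  4  3  2  2  3  4  5
The bottom-right entry gives D[8][12] = 5, so no sequence of fewer than 5 edits works. Backtracking through the table gives one optimal edit sequence (5 edits):
  rhmrrjyb → yrhmrrjyb (ins y @1)
  yrhmrrjyb → yrhmrrjykb (ins k @9)
  yrhmrrjykb → yrhmrrjyklb (ins l @10)
  yrhmrrjyklb → yrhmrrjyklwb (ins w @11)
  yrhmrrjyklwb → yrhmrrjyklwr (sub b→r @12)
Edit distance = 5.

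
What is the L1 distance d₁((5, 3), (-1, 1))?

Σ|x_i - y_i| = |5 - (-1)| + |3 - 1| = 6 + 2 = 8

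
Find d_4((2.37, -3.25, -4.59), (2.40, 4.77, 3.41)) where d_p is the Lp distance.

(Σ|x_i - y_i|^4)^(1/4) = (|2.37 - 2.4|^4 + |-3.25 - 4.77|^4 + |-4.59 - 3.41|^4)^(1/4)
= (0.03^4 + 8.02^4 + 8^4)^(1/4) ≈ (0 + 4137.1139 + 4096)^(1/4) = (8233.1139)^(1/4) ≈ 9.5256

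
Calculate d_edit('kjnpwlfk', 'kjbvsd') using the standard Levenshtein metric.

Let D[i][j] be the edit distance between the first i characters of 'kjnpwlfk' and the first j characters of 'kjbvsd', with D[i][0] = i, D[0][j] = j, and D[i][j] = D[i-1][j-1] if the characters match, else 1 + min(D[i-1][j], D[i][j-1], D[i-1][j-1]). Filling the table (rows: prefixes of 'kjnpwlfk', columns: prefixes of 'kjbvsd'):
     ε  k  j  b  v  s  d
  ε  0  1  2  3  4  5  6
  k  1  0  1  2  3  4  5
  j  2  1  0  1  2  3  4
  n  3  2  1  1  2  3  4
  p  4  3  2  2  2  3  4
  w  5  4  3  3  3  3  4
  l  6  5  4  4  4  4  4
  f  7  6  5  5  5  5  5
  k  8  7  6  6  6  6  6
The bottom-right entry gives D[8][6] = 6, so no sequence of fewer than 6 edits works. Backtracking through the table gives one optimal edit sequence (6 edits):
  kjnpwlfk → kjpwlfk (del n @3)
  kjpwlfk → kjwlfk (del p @3)
  kjwlfk → kjblfk (sub w→b @3)
  kjblfk → kjbvfk (sub l→v @4)
  kjbvfk → kjbvsk (sub f→s @5)
  kjbvsk → kjbvsd (sub k→d @6)
Edit distance = 6.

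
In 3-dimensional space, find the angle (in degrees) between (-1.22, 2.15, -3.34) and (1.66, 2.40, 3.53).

With u = (-1.22, 2.15, -3.34), v = (1.66, 2.40, 3.53):
u·v = (-1.22)·1.66 + 2.15·2.4 + (-3.34)·3.53 = (-2.0252) + 5.16 + (-11.7902) = -8.6554.
|u| = √((-1.22)² + 2.15² + (-3.34)²) = √(1.4884 + 4.6225 + 11.1556) = √17.2665, |v| = √(1.66² + 2.4² + 3.53²) = √(2.7556 + 5.76 + 12.4609) = √20.9765.
cos θ = (u·v)/(|u||v|) = -8.6554/(√17.2665·√20.9765) ≈ -0.454798
θ = arccos(-0.454798) ≈ 117.05°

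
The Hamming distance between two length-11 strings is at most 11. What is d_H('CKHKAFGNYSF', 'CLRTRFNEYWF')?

Differing positions: 2, 3, 4, 5, 7, 8, 10. Hamming distance = 7. The maximum possible Hamming distance for length-11 strings is 11, so d_H/11 = 7/11 ≈ 0.6364.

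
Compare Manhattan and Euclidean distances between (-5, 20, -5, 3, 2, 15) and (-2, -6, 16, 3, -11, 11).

L1 = |-5 - (-2)| + |20 - (-6)| + |-5 - 16| + |3 - 3| + |2 - (-11)| + |15 - 11| = 3 + 26 + 21 + 0 + 13 + 4 = 67
L2 = √(3² + 26² + 21² + 0² + 13² + 4²) = √1311 ≈ 36.2077
L1 ≥ L2 always (equality iff movement is along one axis); L1 > L2 here.
Ratio L1/L2 = 67/√1311 ≈ 1.8504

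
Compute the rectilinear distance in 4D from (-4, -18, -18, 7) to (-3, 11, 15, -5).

Σ|x_i - y_i| = |-4 - (-3)| + |-18 - 11| + |-18 - 15| + |7 - (-5)| = 1 + 29 + 33 + 12 = 75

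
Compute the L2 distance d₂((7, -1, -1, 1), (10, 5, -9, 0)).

√(Σ(x_i - y_i)²) = √((7 - 10)² + (-1 - 5)² + (-1 - (-9))² + (1 - 0)²)
= √((-3)² + (-6)² + 8² + 1²) = √(9 + 36 + 64 + 1) = √110 ≈ 10.4881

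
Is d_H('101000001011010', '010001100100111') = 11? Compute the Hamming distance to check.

Differing positions: 1, 2, 3, 6, 7, 9, 10, 11, 12, 13, 15. Hamming distance = 11, so the claim is true.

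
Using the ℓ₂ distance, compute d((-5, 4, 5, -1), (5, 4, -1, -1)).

(Σ|x_i - y_i|^2)^(1/2) = (|-5 - 5|^2 + |4 - 4|^2 + |5 - (-1)|^2 + |-1 - (-1)|^2)^(1/2)
= (10^2 + 0^2 + 6^2 + 0^2)^(1/2) = (100 + 0 + 36 + 0)^(1/2) = (136)^(1/2) ≈ 11.6619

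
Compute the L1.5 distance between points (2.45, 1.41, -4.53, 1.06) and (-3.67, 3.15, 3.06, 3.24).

(Σ|x_i - y_i|^1.5)^(1/1.5) = (|2.45 - (-3.67)|^1.5 + |1.41 - 3.15|^1.5 + |-4.53 - 3.06|^1.5 + |1.06 - 3.24|^1.5)^(1/1.5)
= (6.12^1.5 + 1.74^1.5 + 7.59^1.5 + 2.18^1.5)^(1/1.5) ≈ (15.14 + 2.2952 + 20.9104 + 3.2187)^(1/1.5) = (41.5643)^(1/1.5) ≈ 11.9991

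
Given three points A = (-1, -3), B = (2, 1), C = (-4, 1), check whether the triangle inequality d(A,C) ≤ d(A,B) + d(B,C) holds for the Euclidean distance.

d(A,B) = √(3² + 4²) = √25 = 5, d(B,C) = √(6² + 0²) = √36 = 6, d(A,C) = √(3² + 4²) = √25 = 5.
d(A,C) = 5 ≤ 5 + 6 = 11. Triangle inequality is satisfied.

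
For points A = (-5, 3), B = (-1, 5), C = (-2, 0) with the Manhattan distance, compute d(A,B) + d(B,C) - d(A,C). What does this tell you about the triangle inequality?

d(A,B) = 4 + 2 = 6, d(B,C) = 1 + 5 = 6, d(A,C) = 3 + 3 = 6.
d(A,B) + d(B,C) - d(A,C) = 6 + 6 - 6 = 12 - 6 = 6. This is ≥ 0, so the triangle inequality holds for these points.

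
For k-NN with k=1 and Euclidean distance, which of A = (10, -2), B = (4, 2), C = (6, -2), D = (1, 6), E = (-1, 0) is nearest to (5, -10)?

Distances: d(A) ≈ 9.434, d(B) ≈ 12.0416, d(C) ≈ 8.0623, d(D) ≈ 16.4924, d(E) ≈ 11.6619. Nearest: C = (6, -2) with distance 8.0623.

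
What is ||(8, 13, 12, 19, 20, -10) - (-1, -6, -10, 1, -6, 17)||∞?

max(|x_i - y_i|) = max(|8 - (-1)|, |13 - (-6)|, |12 - (-10)|, |19 - 1|, |20 - (-6)|, |-10 - 17|) = max(9, 19, 22, 18, 26, 27) = 27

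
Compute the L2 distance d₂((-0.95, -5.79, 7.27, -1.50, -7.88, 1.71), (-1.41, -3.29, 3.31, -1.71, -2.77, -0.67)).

√(Σ(x_i - y_i)²) = √((-0.95 - (-1.41))² + (-5.79 - (-3.29))² + (7.27 - 3.31)² + (-1.5 - (-1.71))² + (-7.88 - (-2.77))² + (1.71 - (-0.67))²)
= √(0.46² + (-2.5)² + 3.96² + 0.21² + (-5.11)² + 2.38²) = √(0.2116 + 6.25 + 15.6816 + 0.0441 + 26.1121 + 5.6644) = √53.9638 ≈ 7.346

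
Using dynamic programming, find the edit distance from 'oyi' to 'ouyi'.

Let D[i][j] be the edit distance between the first i characters of 'oyi' and the first j characters of 'ouyi', with D[i][0] = i, D[0][j] = j, and D[i][j] = D[i-1][j-1] if the characters match, else 1 + min(D[i-1][j], D[i][j-1], D[i-1][j-1]). Filling the table (rows: prefixes of 'oyi', columns: prefixes of 'ouyi'):
     ε  o  u  y  i
  ε  0  1  2  3  4
  o  1  0  1  2  3
  y  2  1  1  1  2
  i  3  2  2  2  1
The bottom-right entry gives D[3][4] = 1, so no sequence of fewer than 1 edit works. Backtracking through the table gives one optimal edit sequence (1 edit):
  oyi → ouyi (ins u @2)
Edit distance = 1.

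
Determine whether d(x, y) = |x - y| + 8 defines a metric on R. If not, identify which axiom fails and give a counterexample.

No. d fails identity of indiscernibles (specifically d(x,x) = 0): d(-1, -1) = |-1 - (-1)| + 8 = 0 + 8 = 8 ≠ 0.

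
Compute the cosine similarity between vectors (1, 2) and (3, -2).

With u = (1, 2), v = (3, -2):
u·v = 1·3 + 2·(-2) = 3 + (-4) = -1.
|u| = √(1² + 2²) = √5, |v| = √(3² + (-2)²) = √13, so |u||v| = √(5·13) = √65.
cos θ = (u·v)/(|u||v|) = -1/√65 ≈ -0.124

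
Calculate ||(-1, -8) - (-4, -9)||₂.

√(Σ(x_i - y_i)²) = √((-1 - (-4))² + (-8 - (-9))²)
= √(3² + 1²) = √(9 + 1) = √10 ≈ 3.1623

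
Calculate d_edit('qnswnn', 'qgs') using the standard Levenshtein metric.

Let D[i][j] be the edit distance between the first i characters of 'qnswnn' and the first j characters of 'qgs', with D[i][0] = i, D[0][j] = j, and D[i][j] = D[i-1][j-1] if the characters match, else 1 + min(D[i-1][j], D[i][j-1], D[i-1][j-1]). Filling the table (rows: prefixes of 'qnswnn', columns: prefixes of 'qgs'):
     ε  q  g  s
  ε  0  1  2  3
  q  1  0  1  2
  n  2  1  1  2
  s  3  2  2  1
  w  4  3  3  2
  n  5  4  4  3
  n  6  5  5  4
The bottom-right entry gives D[6][3] = 4, so no sequence of fewer than 4 edits works. Backtracking through the table gives one optimal edit sequence (4 edits):
  qnswnn → qgswnn (sub n→g @2)
  qgswnn → qgsnn (del w @4)
  qgsnn → qgsn (del n @4)
  qgsn → qgs (del n @4)
Edit distance = 4.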